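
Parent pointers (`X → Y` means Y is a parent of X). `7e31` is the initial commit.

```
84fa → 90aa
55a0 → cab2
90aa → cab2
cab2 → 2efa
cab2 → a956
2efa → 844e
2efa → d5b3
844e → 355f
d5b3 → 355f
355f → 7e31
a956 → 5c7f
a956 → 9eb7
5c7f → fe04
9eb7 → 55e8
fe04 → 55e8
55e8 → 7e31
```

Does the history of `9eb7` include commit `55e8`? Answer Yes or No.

Yes

Ancestors of 9eb7 (commits reachable by following parents): {55e8, 7e31, 9eb7}.
55e8 is in that set, so it is an ancestor of 9eb7.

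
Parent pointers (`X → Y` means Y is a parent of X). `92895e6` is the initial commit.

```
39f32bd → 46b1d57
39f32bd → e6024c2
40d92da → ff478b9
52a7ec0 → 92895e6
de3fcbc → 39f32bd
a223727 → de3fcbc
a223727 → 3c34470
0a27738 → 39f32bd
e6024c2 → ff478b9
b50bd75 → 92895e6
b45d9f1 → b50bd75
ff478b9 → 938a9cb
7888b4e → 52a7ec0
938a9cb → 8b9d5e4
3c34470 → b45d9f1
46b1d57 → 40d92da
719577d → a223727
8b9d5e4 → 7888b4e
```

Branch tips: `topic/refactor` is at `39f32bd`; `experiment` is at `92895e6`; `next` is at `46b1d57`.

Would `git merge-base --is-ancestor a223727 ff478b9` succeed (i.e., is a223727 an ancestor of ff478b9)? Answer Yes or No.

No

Ancestors of ff478b9: {52a7ec0, 7888b4e, 8b9d5e4, 92895e6, 938a9cb, ff478b9}.
a223727 is not in that set, so it is not an ancestor of ff478b9.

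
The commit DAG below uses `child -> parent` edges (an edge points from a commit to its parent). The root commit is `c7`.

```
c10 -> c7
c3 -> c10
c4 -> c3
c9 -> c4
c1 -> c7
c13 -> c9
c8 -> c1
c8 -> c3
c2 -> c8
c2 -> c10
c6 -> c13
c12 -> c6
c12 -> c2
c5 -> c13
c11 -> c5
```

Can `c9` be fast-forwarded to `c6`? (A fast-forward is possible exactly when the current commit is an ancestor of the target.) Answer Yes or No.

A fast-forward from c9 to c6 is possible iff c9 is an ancestor of c6.
Ancestors of c6: {c10, c13, c3, c4, c6, c7, c9}.
c9 is among them, so fast-forward is possible.

Yes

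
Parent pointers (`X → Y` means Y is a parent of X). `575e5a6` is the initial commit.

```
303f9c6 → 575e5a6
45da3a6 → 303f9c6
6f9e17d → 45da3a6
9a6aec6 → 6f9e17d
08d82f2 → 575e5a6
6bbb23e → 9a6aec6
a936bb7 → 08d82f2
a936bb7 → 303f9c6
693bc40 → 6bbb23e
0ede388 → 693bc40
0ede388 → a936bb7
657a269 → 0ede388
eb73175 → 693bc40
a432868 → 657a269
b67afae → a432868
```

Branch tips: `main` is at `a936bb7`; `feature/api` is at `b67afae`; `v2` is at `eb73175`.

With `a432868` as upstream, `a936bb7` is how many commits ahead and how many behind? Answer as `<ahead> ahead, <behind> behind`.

Reachable from a936bb7: {08d82f2, 303f9c6, 575e5a6, a936bb7}.
Reachable from a432868: {08d82f2, 0ede388, 303f9c6, 45da3a6, 575e5a6, 657a269, 693bc40, 6bbb23e, 6f9e17d, 9a6aec6, a432868, a936bb7}.
Only in a936bb7's history (ahead): {} — 0.
Only in a432868's history (behind): {0ede388, 45da3a6, 657a269, 693bc40, 6bbb23e, 6f9e17d, 9a6aec6, a432868} — 8.

0 ahead, 8 behind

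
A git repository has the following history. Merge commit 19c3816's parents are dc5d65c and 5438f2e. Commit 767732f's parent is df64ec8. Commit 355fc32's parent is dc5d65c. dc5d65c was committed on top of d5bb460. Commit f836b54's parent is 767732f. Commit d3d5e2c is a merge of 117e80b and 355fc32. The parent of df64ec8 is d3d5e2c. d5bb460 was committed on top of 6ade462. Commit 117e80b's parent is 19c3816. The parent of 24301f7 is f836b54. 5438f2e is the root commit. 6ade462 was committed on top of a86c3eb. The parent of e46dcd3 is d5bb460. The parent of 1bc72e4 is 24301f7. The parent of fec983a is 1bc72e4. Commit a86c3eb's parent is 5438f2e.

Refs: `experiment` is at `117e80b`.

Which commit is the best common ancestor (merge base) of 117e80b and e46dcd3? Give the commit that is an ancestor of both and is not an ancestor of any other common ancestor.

d5bb460

Ancestors of 117e80b: {117e80b, 19c3816, 5438f2e, 6ade462, a86c3eb, d5bb460, dc5d65c}.
Ancestors of e46dcd3: {5438f2e, 6ade462, a86c3eb, d5bb460, e46dcd3}.
Common ancestors: {5438f2e, 6ade462, a86c3eb, d5bb460}.
Among these, d5bb460 is not an ancestor of any other common ancestor — it is the merge base.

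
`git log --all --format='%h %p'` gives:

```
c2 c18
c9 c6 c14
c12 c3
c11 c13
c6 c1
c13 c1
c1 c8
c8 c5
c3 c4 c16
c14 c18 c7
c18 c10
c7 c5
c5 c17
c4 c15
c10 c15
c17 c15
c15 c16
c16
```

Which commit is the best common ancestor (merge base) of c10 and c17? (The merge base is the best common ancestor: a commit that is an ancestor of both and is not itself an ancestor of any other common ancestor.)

c15

Ancestors of c10: {c10, c15, c16}.
Ancestors of c17: {c15, c16, c17}.
Common ancestors: {c15, c16}.
Among these, c15 is not an ancestor of any other common ancestor — it is the merge base.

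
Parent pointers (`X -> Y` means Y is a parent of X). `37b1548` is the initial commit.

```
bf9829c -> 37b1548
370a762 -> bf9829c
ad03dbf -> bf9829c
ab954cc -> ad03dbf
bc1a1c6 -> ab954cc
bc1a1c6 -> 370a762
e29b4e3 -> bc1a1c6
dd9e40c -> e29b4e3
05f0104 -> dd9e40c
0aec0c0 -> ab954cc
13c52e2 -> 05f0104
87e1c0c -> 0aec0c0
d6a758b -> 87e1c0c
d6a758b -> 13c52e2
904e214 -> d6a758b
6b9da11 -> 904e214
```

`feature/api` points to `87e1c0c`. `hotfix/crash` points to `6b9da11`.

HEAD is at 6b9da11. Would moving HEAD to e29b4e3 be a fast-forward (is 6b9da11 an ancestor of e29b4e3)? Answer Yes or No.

No

A fast-forward from 6b9da11 to e29b4e3 is possible iff 6b9da11 is an ancestor of e29b4e3.
Ancestors of e29b4e3: {370a762, 37b1548, ab954cc, ad03dbf, bc1a1c6, bf9829c, e29b4e3}.
6b9da11 is not among them, so fast-forward is not possible.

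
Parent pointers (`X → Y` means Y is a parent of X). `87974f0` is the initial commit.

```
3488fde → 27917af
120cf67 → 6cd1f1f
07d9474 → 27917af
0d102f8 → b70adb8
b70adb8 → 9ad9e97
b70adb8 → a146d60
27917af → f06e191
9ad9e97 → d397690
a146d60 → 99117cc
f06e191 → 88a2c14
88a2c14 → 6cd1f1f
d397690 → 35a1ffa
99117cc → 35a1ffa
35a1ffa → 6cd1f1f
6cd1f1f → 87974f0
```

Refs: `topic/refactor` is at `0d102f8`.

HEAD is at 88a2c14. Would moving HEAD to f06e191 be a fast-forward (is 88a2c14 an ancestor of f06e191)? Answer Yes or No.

A fast-forward from 88a2c14 to f06e191 is possible iff 88a2c14 is an ancestor of f06e191.
Ancestors of f06e191: {6cd1f1f, 87974f0, 88a2c14, f06e191}.
88a2c14 is among them, so fast-forward is possible.

Yes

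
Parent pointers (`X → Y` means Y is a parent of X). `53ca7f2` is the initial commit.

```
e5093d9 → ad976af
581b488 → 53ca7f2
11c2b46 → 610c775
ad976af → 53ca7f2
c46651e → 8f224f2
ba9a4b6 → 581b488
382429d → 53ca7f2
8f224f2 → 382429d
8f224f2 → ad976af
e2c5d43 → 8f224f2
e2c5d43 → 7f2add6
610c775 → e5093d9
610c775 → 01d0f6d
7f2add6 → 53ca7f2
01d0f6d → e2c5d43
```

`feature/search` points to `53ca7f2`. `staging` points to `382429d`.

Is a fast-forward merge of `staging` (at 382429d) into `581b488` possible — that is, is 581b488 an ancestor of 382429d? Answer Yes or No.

No

A fast-forward from 581b488 to 382429d is possible iff 581b488 is an ancestor of 382429d.
Ancestors of 382429d: {382429d, 53ca7f2}.
581b488 is not among them, so fast-forward is not possible.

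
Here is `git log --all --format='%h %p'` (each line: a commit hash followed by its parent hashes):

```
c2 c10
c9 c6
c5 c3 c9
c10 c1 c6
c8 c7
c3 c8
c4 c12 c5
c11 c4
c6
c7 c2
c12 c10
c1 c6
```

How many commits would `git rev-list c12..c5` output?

6

Reachable from c5: {c1, c10, c2, c3, c5, c6, c7, c8, c9}.
Reachable from c12: {c1, c10, c12, c6}.
In c5's history but not c12's: {c2, c3, c5, c7, c8, c9} — 6 commits.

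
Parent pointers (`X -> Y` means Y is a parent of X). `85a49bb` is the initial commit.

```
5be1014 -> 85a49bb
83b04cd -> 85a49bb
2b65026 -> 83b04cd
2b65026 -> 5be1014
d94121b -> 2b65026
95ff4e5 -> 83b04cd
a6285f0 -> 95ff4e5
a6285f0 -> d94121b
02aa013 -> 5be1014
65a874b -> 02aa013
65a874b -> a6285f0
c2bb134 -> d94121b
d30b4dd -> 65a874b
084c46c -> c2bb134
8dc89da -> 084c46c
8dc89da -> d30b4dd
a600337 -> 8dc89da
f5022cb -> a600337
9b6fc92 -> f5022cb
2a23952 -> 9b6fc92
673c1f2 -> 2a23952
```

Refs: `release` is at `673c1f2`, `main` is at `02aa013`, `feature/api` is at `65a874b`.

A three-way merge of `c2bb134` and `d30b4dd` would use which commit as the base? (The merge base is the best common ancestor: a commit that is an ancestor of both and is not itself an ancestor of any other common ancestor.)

Ancestors of c2bb134: {2b65026, 5be1014, 83b04cd, 85a49bb, c2bb134, d94121b}.
Ancestors of d30b4dd: {02aa013, 2b65026, 5be1014, 65a874b, 83b04cd, 85a49bb, 95ff4e5, a6285f0, d30b4dd, d94121b}.
Common ancestors: {2b65026, 5be1014, 83b04cd, 85a49bb, d94121b}.
Among these, d94121b is not an ancestor of any other common ancestor — it is the merge base.

d94121b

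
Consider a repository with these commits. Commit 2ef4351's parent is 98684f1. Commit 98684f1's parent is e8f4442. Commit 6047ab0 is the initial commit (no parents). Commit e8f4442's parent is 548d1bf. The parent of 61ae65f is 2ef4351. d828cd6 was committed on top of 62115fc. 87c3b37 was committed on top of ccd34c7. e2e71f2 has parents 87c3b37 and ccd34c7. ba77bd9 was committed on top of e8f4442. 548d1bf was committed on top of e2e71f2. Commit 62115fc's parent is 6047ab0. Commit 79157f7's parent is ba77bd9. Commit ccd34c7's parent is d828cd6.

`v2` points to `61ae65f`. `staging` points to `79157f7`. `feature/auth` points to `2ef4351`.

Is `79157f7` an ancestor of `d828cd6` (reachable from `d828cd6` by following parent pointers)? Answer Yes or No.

Ancestors of d828cd6: {6047ab0, 62115fc, d828cd6}.
79157f7 is not in that set, so it is not an ancestor of d828cd6.

No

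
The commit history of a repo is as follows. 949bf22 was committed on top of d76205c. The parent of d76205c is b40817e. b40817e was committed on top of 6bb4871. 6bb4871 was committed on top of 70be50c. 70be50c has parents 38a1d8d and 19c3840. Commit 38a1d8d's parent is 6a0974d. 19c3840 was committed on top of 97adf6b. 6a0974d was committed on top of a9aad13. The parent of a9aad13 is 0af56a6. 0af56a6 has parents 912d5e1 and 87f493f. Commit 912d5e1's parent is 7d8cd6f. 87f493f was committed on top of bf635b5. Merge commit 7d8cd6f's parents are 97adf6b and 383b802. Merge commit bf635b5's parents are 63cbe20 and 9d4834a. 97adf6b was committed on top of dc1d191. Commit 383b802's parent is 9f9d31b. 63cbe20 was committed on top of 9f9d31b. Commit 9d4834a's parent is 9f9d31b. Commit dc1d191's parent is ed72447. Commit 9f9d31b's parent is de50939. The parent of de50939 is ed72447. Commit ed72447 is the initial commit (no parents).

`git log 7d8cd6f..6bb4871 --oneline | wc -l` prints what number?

12

Reachable from 6bb4871: {0af56a6, 19c3840, 383b802, 38a1d8d, 63cbe20, 6a0974d, 6bb4871, 70be50c, 7d8cd6f, 87f493f, 912d5e1, 97adf6b, 9d4834a, 9f9d31b, a9aad13, bf635b5, dc1d191, de50939, ed72447}.
Reachable from 7d8cd6f: {383b802, 7d8cd6f, 97adf6b, 9f9d31b, dc1d191, de50939, ed72447}.
In 6bb4871's history but not 7d8cd6f's: {0af56a6, 19c3840, 38a1d8d, 63cbe20, 6a0974d, 6bb4871, 70be50c, 87f493f, 912d5e1, 9d4834a, a9aad13, bf635b5} — 12 commits.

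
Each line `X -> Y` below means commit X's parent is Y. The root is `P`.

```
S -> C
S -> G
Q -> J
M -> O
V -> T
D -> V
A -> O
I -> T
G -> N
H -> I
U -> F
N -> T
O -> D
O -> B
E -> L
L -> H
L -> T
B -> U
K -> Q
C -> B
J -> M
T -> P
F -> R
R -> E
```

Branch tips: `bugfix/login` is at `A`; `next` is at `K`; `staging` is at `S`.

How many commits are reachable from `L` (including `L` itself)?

Walking parent pointers from L: reachable set = {H, I, L, P, T}.
That is 5 commits.

5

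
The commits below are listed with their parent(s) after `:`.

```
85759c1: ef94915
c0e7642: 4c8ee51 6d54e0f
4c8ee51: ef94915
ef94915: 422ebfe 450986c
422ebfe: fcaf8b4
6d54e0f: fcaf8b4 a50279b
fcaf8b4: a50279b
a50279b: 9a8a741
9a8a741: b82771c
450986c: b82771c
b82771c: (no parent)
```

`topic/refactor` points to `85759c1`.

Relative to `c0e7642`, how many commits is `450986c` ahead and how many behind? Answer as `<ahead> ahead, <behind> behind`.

0 ahead, 8 behind

Reachable from 450986c: {450986c, b82771c}.
Reachable from c0e7642: {422ebfe, 450986c, 4c8ee51, 6d54e0f, 9a8a741, a50279b, b82771c, c0e7642, ef94915, fcaf8b4}.
Only in 450986c's history (ahead): {} — 0.
Only in c0e7642's history (behind): {422ebfe, 4c8ee51, 6d54e0f, 9a8a741, a50279b, c0e7642, ef94915, fcaf8b4} — 8.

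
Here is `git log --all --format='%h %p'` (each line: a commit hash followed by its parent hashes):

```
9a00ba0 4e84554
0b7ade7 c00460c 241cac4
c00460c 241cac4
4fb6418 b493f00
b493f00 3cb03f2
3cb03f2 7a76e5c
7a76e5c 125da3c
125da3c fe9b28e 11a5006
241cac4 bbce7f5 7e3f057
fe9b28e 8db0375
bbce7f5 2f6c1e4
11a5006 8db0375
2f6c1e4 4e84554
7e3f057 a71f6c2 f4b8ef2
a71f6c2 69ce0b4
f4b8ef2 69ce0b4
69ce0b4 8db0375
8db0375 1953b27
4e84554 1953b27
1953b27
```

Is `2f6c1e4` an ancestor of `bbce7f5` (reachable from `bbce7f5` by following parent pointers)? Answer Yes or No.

Ancestors of bbce7f5 (commits reachable by following parents): {1953b27, 2f6c1e4, 4e84554, bbce7f5}.
2f6c1e4 is in that set, so it is an ancestor of bbce7f5.

Yes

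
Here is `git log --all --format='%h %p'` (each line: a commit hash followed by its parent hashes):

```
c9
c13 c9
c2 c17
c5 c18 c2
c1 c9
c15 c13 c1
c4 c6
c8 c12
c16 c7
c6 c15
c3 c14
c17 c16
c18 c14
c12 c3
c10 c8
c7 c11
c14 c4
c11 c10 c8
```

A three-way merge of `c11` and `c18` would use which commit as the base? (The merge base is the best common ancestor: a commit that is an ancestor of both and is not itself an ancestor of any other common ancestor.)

c14

Ancestors of c11: {c1, c10, c11, c12, c13, c14, c15, c3, c4, c6, c8, c9}.
Ancestors of c18: {c1, c13, c14, c15, c18, c4, c6, c9}.
Common ancestors: {c1, c13, c14, c15, c4, c6, c9}.
Among these, c14 is not an ancestor of any other common ancestor — it is the merge base.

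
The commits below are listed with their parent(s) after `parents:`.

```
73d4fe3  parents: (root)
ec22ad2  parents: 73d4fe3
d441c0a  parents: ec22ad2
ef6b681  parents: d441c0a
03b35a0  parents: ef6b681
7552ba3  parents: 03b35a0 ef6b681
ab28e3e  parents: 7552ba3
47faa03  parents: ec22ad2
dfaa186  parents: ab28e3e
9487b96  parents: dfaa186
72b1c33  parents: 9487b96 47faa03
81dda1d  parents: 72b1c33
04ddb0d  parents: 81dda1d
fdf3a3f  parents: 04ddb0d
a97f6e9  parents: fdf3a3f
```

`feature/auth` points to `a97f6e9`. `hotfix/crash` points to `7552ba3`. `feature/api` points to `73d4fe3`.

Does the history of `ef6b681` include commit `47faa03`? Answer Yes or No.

No

Ancestors of ef6b681: {73d4fe3, d441c0a, ec22ad2, ef6b681}.
47faa03 is not in that set, so it is not an ancestor of ef6b681.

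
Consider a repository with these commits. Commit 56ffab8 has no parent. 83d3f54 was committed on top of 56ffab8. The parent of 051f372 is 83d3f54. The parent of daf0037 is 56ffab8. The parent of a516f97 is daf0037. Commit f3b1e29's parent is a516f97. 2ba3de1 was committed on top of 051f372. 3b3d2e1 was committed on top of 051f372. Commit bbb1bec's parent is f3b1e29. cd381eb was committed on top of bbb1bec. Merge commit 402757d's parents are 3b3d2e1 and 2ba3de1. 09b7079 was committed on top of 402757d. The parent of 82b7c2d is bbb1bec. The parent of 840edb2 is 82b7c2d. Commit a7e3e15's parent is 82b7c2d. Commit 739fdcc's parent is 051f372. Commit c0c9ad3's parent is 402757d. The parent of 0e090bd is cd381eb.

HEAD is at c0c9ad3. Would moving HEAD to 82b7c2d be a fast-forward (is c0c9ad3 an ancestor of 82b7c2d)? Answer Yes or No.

A fast-forward from c0c9ad3 to 82b7c2d is possible iff c0c9ad3 is an ancestor of 82b7c2d.
Ancestors of 82b7c2d: {56ffab8, 82b7c2d, a516f97, bbb1bec, daf0037, f3b1e29}.
c0c9ad3 is not among them, so fast-forward is not possible.

No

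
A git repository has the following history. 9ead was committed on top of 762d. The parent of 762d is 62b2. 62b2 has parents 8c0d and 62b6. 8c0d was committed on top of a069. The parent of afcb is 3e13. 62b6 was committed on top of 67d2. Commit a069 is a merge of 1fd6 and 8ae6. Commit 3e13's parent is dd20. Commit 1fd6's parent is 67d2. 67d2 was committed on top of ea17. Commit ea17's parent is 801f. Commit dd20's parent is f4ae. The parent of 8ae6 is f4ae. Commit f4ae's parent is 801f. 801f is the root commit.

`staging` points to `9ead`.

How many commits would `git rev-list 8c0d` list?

8

Walking parent pointers from 8c0d: reachable set = {1fd6, 67d2, 801f, 8ae6, 8c0d, a069, ea17, f4ae}.
That is 8 commits.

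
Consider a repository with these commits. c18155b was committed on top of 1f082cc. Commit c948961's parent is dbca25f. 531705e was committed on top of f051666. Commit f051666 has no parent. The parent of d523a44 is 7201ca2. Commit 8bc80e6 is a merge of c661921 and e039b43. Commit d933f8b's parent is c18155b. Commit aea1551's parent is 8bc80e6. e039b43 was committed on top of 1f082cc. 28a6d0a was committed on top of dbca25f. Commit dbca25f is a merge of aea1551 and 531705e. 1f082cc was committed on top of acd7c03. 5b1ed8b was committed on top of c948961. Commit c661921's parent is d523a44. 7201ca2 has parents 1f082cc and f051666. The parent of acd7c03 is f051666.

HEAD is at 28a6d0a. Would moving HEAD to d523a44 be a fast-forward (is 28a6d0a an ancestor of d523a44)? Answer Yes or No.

A fast-forward from 28a6d0a to d523a44 is possible iff 28a6d0a is an ancestor of d523a44.
Ancestors of d523a44: {1f082cc, 7201ca2, acd7c03, d523a44, f051666}.
28a6d0a is not among them, so fast-forward is not possible.

No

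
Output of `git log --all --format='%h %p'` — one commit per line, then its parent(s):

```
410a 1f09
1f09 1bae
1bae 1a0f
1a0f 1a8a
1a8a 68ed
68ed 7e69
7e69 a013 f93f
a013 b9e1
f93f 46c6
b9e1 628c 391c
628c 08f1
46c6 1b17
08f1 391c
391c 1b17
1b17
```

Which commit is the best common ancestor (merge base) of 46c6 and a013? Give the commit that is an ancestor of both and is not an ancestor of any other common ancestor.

1b17

Ancestors of 46c6: {1b17, 46c6}.
Ancestors of a013: {08f1, 1b17, 391c, 628c, a013, b9e1}.
Common ancestors: {1b17}.
The only common ancestor is 1b17, so it is the merge base.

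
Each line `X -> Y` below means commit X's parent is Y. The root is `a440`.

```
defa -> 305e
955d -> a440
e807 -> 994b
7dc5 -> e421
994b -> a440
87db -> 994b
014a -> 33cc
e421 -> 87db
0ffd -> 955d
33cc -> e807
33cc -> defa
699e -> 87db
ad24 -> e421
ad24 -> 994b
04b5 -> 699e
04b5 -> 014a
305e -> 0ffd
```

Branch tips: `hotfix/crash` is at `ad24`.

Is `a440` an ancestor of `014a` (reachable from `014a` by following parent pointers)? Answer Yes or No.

Yes

Ancestors of 014a (commits reachable by following parents): {014a, 0ffd, 305e, 33cc, 955d, 994b, a440, defa, e807}.
a440 is in that set, so it is an ancestor of 014a.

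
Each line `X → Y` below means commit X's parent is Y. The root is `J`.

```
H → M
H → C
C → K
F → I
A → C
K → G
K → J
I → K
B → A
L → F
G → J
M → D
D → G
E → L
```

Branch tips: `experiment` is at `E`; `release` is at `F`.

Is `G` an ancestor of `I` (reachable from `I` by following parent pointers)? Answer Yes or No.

Ancestors of I (commits reachable by following parents): {G, I, J, K}.
G is in that set, so it is an ancestor of I.

Yes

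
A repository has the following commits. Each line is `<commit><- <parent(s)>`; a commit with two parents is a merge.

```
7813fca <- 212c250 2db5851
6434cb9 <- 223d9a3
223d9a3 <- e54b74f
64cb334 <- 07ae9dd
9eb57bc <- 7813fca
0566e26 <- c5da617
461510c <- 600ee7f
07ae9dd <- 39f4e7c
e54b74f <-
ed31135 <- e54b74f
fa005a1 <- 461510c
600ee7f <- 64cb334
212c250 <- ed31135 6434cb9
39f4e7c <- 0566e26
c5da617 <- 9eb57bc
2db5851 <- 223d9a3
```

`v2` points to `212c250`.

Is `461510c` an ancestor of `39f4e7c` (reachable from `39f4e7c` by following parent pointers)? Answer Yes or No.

No

Ancestors of 39f4e7c: {0566e26, 212c250, 223d9a3, 2db5851, 39f4e7c, 6434cb9, 7813fca, 9eb57bc, c5da617, e54b74f, ed31135}.
461510c is not in that set, so it is not an ancestor of 39f4e7c.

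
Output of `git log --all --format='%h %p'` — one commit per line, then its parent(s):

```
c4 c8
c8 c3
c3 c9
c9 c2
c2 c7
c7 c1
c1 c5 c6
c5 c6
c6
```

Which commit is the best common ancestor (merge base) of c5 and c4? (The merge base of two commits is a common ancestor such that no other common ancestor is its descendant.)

c5

Ancestors of c5: {c5, c6}.
Ancestors of c4: {c1, c2, c3, c4, c5, c6, c7, c8, c9}.
Common ancestors: {c5, c6}.
Among these, c5 is not an ancestor of any other common ancestor — it is the merge base.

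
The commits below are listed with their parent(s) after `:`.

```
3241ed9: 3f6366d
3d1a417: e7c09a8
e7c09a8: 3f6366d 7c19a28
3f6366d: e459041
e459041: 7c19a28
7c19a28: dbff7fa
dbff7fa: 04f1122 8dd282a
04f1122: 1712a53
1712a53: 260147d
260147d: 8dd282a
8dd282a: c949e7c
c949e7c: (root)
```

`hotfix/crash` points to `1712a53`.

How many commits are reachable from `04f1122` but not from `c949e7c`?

Reachable from 04f1122: {04f1122, 1712a53, 260147d, 8dd282a, c949e7c}.
Reachable from c949e7c: {c949e7c}.
In 04f1122's history but not c949e7c's: {04f1122, 1712a53, 260147d, 8dd282a} — 4 commits.

4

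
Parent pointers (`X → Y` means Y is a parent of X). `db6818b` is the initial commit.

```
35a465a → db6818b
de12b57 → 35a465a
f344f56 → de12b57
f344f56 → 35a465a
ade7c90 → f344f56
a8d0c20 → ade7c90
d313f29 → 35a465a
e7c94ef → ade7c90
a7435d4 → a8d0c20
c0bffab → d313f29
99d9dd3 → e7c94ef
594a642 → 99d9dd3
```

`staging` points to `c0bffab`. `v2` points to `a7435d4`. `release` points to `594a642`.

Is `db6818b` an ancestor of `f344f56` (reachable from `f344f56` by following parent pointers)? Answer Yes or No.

Ancestors of f344f56 (commits reachable by following parents): {35a465a, db6818b, de12b57, f344f56}.
db6818b is in that set, so it is an ancestor of f344f56.

Yes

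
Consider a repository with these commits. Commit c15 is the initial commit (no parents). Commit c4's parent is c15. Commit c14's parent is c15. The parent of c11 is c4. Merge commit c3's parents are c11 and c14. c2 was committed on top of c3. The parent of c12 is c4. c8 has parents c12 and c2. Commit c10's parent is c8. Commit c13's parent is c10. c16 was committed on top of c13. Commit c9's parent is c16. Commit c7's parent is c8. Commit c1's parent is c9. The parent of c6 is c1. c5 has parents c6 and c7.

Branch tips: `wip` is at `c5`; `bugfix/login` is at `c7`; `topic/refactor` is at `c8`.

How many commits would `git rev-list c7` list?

Walking parent pointers from c7: reachable set = {c11, c12, c14, c15, c2, c3, c4, c7, c8}.
That is 9 commits.

9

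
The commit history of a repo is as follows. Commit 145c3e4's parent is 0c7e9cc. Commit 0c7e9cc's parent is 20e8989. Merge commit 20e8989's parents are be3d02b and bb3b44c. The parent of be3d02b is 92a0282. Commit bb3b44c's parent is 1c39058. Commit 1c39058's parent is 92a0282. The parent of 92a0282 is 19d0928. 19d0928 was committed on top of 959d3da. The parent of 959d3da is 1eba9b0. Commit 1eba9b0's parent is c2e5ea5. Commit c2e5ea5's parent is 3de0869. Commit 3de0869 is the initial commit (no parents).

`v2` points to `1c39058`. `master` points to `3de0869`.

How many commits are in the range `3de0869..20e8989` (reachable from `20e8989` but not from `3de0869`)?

Reachable from 20e8989: {19d0928, 1c39058, 1eba9b0, 20e8989, 3de0869, 92a0282, 959d3da, bb3b44c, be3d02b, c2e5ea5}.
Reachable from 3de0869: {3de0869}.
In 20e8989's history but not 3de0869's: {19d0928, 1c39058, 1eba9b0, 20e8989, 92a0282, 959d3da, bb3b44c, be3d02b, c2e5ea5} — 9 commits.

9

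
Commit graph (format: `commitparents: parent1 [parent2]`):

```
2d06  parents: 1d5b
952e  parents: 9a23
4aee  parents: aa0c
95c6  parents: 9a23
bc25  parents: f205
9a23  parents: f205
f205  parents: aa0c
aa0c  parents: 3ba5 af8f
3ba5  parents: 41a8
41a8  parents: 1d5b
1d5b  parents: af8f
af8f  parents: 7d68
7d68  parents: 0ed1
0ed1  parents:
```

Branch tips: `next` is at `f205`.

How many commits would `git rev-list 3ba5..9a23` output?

Reachable from 9a23: {0ed1, 1d5b, 3ba5, 41a8, 7d68, 9a23, aa0c, af8f, f205}.
Reachable from 3ba5: {0ed1, 1d5b, 3ba5, 41a8, 7d68, af8f}.
In 9a23's history but not 3ba5's: {9a23, aa0c, f205} — 3 commits.

3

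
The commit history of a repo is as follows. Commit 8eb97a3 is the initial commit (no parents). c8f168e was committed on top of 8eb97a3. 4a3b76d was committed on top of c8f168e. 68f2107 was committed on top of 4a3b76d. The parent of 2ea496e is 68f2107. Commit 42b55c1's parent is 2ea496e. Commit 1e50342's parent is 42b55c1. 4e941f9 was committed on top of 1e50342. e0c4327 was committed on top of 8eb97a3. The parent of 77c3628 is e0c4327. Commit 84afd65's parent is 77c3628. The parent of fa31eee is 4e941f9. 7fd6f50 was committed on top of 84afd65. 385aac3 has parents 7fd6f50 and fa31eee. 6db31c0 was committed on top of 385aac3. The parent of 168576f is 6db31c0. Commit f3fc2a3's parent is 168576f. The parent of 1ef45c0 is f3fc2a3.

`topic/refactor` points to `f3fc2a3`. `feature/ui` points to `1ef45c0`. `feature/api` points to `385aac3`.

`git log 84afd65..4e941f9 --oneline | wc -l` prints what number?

7

Reachable from 4e941f9: {1e50342, 2ea496e, 42b55c1, 4a3b76d, 4e941f9, 68f2107, 8eb97a3, c8f168e}.
Reachable from 84afd65: {77c3628, 84afd65, 8eb97a3, e0c4327}.
In 4e941f9's history but not 84afd65's: {1e50342, 2ea496e, 42b55c1, 4a3b76d, 4e941f9, 68f2107, c8f168e} — 7 commits.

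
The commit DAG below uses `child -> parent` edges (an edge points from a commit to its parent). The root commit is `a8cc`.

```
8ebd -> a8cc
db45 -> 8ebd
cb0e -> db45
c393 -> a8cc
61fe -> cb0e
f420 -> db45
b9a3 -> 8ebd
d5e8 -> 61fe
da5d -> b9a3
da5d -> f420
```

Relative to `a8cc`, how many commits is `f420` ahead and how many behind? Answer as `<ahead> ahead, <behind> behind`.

3 ahead, 0 behind

Reachable from f420: {8ebd, a8cc, db45, f420}.
Reachable from a8cc: {a8cc}.
Only in f420's history (ahead): {8ebd, db45, f420} — 3.
Only in a8cc's history (behind): {} — 0.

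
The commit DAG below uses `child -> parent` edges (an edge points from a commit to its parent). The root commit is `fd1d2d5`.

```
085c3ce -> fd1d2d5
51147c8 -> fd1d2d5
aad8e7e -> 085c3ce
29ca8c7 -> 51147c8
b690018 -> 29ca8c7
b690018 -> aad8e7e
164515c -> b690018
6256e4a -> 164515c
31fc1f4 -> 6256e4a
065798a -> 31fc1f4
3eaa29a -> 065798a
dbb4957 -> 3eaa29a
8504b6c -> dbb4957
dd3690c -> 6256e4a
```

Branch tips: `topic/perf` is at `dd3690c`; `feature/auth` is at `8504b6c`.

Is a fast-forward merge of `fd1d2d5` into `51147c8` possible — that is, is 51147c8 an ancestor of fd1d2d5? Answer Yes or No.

A fast-forward from 51147c8 to fd1d2d5 is possible iff 51147c8 is an ancestor of fd1d2d5.
Ancestors of fd1d2d5: {fd1d2d5}.
51147c8 is not among them, so fast-forward is not possible.

No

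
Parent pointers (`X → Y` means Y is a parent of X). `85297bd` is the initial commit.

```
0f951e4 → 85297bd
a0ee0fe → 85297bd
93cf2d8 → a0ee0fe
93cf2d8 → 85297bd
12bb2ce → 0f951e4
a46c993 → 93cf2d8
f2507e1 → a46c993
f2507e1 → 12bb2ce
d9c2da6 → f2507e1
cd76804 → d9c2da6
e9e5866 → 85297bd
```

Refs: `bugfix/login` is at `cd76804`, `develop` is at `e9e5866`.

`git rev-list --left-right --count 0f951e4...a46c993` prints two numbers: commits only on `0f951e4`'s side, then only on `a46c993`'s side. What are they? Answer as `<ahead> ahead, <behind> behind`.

1 ahead, 3 behind

Reachable from 0f951e4: {0f951e4, 85297bd}.
Reachable from a46c993: {85297bd, 93cf2d8, a0ee0fe, a46c993}.
Only in 0f951e4's history (ahead): {0f951e4} — 1.
Only in a46c993's history (behind): {93cf2d8, a0ee0fe, a46c993} — 3.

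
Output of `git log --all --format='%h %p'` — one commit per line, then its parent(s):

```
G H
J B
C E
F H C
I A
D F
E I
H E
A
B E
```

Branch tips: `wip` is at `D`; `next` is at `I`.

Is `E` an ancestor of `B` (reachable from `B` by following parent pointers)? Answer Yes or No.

Yes

Ancestors of B (commits reachable by following parents): {A, B, E, I}.
E is in that set, so it is an ancestor of B.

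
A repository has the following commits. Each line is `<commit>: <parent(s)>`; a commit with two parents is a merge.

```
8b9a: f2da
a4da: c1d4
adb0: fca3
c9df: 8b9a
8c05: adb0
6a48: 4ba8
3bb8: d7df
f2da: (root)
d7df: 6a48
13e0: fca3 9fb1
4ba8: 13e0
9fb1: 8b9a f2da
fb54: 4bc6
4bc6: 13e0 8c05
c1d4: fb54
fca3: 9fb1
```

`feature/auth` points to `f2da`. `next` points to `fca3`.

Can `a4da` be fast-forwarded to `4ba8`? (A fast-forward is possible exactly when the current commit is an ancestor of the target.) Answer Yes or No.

A fast-forward from a4da to 4ba8 is possible iff a4da is an ancestor of 4ba8.
Ancestors of 4ba8: {13e0, 4ba8, 8b9a, 9fb1, f2da, fca3}.
a4da is not among them, so fast-forward is not possible.

No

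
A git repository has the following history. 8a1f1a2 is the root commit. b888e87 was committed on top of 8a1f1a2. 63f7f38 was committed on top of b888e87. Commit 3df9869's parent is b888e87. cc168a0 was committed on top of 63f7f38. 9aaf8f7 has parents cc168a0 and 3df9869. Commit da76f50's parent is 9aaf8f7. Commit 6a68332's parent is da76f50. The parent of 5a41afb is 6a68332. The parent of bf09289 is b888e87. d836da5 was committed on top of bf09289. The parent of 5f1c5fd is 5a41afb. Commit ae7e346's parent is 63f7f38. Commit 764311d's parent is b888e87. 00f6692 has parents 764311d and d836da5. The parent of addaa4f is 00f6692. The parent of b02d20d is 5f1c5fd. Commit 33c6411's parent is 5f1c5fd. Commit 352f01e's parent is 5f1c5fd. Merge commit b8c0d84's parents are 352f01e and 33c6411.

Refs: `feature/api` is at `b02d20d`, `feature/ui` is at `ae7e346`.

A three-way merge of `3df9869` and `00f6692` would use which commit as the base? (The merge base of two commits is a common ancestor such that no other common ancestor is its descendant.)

b888e87

Ancestors of 3df9869: {3df9869, 8a1f1a2, b888e87}.
Ancestors of 00f6692: {00f6692, 764311d, 8a1f1a2, b888e87, bf09289, d836da5}.
Common ancestors: {8a1f1a2, b888e87}.
Among these, b888e87 is not an ancestor of any other common ancestor — it is the merge base.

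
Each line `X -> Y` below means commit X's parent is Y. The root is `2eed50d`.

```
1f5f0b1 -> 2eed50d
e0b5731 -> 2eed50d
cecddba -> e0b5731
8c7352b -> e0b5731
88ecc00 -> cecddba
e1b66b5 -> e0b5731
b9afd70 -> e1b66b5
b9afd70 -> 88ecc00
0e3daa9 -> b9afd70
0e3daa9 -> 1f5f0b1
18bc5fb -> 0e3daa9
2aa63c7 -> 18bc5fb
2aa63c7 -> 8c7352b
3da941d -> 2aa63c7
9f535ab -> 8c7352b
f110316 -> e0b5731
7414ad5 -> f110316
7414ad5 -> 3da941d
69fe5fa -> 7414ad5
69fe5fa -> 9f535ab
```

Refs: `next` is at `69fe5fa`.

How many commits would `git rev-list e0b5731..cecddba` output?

Reachable from cecddba: {2eed50d, cecddba, e0b5731}.
Reachable from e0b5731: {2eed50d, e0b5731}.
In cecddba's history but not e0b5731's: {cecddba} — 1 commit.

1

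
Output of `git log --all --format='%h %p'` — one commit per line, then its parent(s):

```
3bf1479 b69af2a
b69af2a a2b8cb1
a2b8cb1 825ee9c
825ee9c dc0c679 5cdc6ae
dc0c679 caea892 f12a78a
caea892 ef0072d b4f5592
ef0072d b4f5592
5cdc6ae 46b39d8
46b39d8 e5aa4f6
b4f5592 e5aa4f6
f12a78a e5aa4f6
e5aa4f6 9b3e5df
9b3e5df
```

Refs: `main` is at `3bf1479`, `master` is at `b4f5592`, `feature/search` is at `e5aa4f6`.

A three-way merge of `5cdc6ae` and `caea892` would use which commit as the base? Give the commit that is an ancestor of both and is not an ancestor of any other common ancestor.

Ancestors of 5cdc6ae: {46b39d8, 5cdc6ae, 9b3e5df, e5aa4f6}.
Ancestors of caea892: {9b3e5df, b4f5592, caea892, e5aa4f6, ef0072d}.
Common ancestors: {9b3e5df, e5aa4f6}.
Among these, e5aa4f6 is not an ancestor of any other common ancestor — it is the merge base.

e5aa4f6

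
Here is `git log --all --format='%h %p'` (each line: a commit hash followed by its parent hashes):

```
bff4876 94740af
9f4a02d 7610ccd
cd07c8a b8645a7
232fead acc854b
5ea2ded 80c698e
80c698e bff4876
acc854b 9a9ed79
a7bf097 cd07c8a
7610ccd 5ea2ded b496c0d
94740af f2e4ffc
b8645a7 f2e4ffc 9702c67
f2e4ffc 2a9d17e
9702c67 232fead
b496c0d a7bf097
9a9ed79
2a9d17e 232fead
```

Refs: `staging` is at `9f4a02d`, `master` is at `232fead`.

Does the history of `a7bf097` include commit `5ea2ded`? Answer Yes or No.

Ancestors of a7bf097: {232fead, 2a9d17e, 9702c67, 9a9ed79, a7bf097, acc854b, b8645a7, cd07c8a, f2e4ffc}.
5ea2ded is not in that set, so it is not an ancestor of a7bf097.

No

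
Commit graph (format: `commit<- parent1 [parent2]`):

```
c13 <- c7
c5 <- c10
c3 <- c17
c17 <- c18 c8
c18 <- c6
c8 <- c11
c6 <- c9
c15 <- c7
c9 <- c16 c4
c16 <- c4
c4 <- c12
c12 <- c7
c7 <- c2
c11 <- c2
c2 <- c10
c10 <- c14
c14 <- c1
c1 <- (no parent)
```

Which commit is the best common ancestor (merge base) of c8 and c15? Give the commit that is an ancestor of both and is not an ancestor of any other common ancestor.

c2

Ancestors of c8: {c1, c10, c11, c14, c2, c8}.
Ancestors of c15: {c1, c10, c14, c15, c2, c7}.
Common ancestors: {c1, c10, c14, c2}.
Among these, c2 is not an ancestor of any other common ancestor — it is the merge base.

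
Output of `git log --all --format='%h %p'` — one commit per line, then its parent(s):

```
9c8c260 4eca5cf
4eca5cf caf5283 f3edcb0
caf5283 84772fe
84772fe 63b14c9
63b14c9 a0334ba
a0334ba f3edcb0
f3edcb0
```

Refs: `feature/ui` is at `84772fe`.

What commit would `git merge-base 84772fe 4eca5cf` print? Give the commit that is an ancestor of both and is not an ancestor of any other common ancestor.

84772fe

Ancestors of 84772fe: {63b14c9, 84772fe, a0334ba, f3edcb0}.
Ancestors of 4eca5cf: {4eca5cf, 63b14c9, 84772fe, a0334ba, caf5283, f3edcb0}.
Common ancestors: {63b14c9, 84772fe, a0334ba, f3edcb0}.
Among these, 84772fe is not an ancestor of any other common ancestor — it is the merge base.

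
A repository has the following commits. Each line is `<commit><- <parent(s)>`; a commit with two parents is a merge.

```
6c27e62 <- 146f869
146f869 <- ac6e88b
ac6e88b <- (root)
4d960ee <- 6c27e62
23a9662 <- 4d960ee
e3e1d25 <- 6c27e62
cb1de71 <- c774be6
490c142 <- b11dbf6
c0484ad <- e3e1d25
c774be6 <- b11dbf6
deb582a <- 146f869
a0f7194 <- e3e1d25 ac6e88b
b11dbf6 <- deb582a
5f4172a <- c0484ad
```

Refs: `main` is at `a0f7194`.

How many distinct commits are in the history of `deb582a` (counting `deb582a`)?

3

Walking parent pointers from deb582a: reachable set = {146f869, ac6e88b, deb582a}.
That is 3 commits.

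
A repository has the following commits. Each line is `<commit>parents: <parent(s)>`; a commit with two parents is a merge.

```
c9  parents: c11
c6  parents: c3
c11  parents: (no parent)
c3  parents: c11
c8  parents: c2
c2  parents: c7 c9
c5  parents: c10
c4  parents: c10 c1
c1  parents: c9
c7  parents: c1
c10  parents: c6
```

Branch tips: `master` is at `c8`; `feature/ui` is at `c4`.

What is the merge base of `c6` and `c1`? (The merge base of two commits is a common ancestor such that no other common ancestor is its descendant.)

c11

Ancestors of c6: {c11, c3, c6}.
Ancestors of c1: {c1, c11, c9}.
Common ancestors: {c11}.
The only common ancestor is c11, so it is the merge base.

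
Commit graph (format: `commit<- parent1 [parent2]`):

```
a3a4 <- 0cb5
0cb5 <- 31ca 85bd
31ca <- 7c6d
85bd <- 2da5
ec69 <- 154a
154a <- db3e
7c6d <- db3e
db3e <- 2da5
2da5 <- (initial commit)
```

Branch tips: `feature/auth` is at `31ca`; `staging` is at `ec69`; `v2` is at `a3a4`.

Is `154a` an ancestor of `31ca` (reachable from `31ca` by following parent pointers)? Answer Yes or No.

No

Ancestors of 31ca: {2da5, 31ca, 7c6d, db3e}.
154a is not in that set, so it is not an ancestor of 31ca.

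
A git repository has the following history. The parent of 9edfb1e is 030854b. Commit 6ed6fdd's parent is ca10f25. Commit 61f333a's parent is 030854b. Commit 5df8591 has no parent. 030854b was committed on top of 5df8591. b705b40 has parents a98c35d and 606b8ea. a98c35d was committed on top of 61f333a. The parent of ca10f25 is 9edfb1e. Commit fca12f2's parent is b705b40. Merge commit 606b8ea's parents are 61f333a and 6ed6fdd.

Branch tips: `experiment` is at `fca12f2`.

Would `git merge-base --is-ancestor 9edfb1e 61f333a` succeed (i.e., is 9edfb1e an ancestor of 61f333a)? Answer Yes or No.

Ancestors of 61f333a: {030854b, 5df8591, 61f333a}.
9edfb1e is not in that set, so it is not an ancestor of 61f333a.

No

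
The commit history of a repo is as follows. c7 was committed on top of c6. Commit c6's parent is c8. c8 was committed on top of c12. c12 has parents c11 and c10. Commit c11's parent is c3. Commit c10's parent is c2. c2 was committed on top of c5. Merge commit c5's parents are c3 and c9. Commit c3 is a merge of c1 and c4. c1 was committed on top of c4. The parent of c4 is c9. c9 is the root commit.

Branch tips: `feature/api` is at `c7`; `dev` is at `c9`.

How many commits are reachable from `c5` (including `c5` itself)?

Walking parent pointers from c5: reachable set = {c1, c3, c4, c5, c9}.
That is 5 commits.

5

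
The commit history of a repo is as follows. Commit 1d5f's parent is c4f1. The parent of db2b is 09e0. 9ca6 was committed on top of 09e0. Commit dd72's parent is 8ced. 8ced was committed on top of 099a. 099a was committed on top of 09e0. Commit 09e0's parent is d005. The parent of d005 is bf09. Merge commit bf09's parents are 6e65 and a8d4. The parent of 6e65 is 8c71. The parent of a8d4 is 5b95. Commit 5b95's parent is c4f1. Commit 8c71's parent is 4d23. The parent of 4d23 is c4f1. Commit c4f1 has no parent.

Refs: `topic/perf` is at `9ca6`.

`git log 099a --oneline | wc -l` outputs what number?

Walking parent pointers from 099a: reachable set = {099a, 09e0, 4d23, 5b95, 6e65, 8c71, a8d4, bf09, c4f1, d005}.
That is 10 commits.

10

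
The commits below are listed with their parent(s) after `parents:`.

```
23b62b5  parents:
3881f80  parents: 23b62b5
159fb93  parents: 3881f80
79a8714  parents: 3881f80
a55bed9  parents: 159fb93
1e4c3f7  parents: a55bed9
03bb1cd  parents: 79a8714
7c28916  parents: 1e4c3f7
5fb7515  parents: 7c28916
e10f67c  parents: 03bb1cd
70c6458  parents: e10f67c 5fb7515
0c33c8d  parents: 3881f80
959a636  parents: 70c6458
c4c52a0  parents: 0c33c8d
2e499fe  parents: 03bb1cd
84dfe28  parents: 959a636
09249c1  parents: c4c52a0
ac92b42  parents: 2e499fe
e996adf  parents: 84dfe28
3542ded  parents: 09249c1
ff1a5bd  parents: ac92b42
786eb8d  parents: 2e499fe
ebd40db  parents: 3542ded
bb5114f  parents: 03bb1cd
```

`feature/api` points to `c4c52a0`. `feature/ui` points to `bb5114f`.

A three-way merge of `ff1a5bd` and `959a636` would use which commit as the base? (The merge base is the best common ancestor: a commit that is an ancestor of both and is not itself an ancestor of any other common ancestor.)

Ancestors of ff1a5bd: {03bb1cd, 23b62b5, 2e499fe, 3881f80, 79a8714, ac92b42, ff1a5bd}.
Ancestors of 959a636: {03bb1cd, 159fb93, 1e4c3f7, 23b62b5, 3881f80, 5fb7515, 70c6458, 79a8714, 7c28916, 959a636, a55bed9, e10f67c}.
Common ancestors: {03bb1cd, 23b62b5, 3881f80, 79a8714}.
Among these, 03bb1cd is not an ancestor of any other common ancestor — it is the merge base.

03bb1cd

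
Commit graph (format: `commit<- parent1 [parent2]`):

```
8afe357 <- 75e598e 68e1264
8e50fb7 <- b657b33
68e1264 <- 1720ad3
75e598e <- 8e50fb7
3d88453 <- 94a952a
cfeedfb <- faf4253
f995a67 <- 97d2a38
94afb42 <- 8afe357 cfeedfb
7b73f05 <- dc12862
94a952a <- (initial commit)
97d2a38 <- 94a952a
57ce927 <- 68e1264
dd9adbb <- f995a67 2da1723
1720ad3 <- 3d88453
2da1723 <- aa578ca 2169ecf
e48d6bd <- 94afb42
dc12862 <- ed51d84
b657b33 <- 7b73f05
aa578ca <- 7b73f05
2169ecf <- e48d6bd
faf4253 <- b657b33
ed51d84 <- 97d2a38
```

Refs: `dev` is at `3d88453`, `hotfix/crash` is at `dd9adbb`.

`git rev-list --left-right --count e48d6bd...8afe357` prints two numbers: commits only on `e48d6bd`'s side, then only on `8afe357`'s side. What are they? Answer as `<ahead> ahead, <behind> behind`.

Reachable from e48d6bd: {1720ad3, 3d88453, 68e1264, 75e598e, 7b73f05, 8afe357, 8e50fb7, 94a952a, 94afb42, 97d2a38, b657b33, cfeedfb, dc12862, e48d6bd, ed51d84, faf4253}.
Reachable from 8afe357: {1720ad3, 3d88453, 68e1264, 75e598e, 7b73f05, 8afe357, 8e50fb7, 94a952a, 97d2a38, b657b33, dc12862, ed51d84}.
Only in e48d6bd's history (ahead): {94afb42, cfeedfb, e48d6bd, faf4253} — 4.
Only in 8afe357's history (behind): {} — 0.

4 ahead, 0 behind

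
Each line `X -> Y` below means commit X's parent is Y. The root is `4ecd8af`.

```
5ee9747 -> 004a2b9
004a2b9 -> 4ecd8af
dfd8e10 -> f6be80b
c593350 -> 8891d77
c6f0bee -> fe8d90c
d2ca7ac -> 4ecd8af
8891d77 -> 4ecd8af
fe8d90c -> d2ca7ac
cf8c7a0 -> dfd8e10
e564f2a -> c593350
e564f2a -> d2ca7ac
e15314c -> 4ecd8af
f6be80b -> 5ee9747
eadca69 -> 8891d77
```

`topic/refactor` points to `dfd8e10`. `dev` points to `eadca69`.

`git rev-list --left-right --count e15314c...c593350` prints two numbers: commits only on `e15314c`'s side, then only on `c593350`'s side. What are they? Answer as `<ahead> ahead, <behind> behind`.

1 ahead, 2 behind

Reachable from e15314c: {4ecd8af, e15314c}.
Reachable from c593350: {4ecd8af, 8891d77, c593350}.
Only in e15314c's history (ahead): {e15314c} — 1.
Only in c593350's history (behind): {8891d77, c593350} — 2.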